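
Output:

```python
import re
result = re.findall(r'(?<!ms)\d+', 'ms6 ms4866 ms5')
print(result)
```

['866']

Because the assertion is negative and zero-width, positions next to the forbidden text are skipped.
No capturing groups, so `findall` returns the 1 full match string.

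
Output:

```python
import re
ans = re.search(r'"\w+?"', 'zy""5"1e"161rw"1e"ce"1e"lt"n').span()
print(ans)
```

`re.search` tries every starting position until one works.
The match spans [3:6] → '"5"'.

(3, 6)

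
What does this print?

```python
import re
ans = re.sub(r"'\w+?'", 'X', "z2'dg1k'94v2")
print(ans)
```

Matches: at [2:8] → "'dg1k'".
Every occurrence is swapped for 'X'.

z2X94v2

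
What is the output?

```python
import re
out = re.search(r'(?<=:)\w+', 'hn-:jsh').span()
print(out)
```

The lookaround is zero-width — it requires the adjacent text to match without consuming it, so the asserted text isn't part of the match.
Unlike `match`, `search` isn't anchored — it looks for the pattern anywhere in the string.
The match spans [4:7] → 'jsh'.

(4, 7)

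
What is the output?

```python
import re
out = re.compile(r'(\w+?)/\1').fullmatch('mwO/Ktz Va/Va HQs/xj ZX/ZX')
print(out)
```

None

`re.fullmatch` requires the pattern to consume the entire string.
Here the pattern can't cover the whole string, so the call returns None.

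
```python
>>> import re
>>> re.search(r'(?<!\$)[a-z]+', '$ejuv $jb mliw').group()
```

'juv'

The negative lookaround is zero-width — it rules out positions where the adjacent text would match, without consuming anything.
`re.search` tries every starting position until one works.
The match spans [2:5] → 'juv'.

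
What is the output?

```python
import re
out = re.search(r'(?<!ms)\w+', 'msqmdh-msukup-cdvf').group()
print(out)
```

msqmdh

`(?!…)`/`(?<!…)` only lets a position through if the neighbouring text does NOT match; no characters are consumed.
Unlike `match`, `search` isn't anchored — it looks for the pattern anywhere in the string.
The match spans [0:6] → 'msqmdh'.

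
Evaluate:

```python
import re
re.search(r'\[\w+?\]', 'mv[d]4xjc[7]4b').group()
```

'[d]'

The match spans [2:5] → '[d]'.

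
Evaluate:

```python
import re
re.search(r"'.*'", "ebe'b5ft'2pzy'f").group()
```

"'b5ft'2pzy'"

`search` walks the string left to right and returns the first match it finds.
The match spans [3:14] → "'b5ft'2pzy'".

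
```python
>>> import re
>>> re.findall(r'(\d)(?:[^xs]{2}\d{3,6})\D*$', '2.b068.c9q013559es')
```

One capturing group, so `findall` returns just the captured substring from the one match — 1 in all.

['9']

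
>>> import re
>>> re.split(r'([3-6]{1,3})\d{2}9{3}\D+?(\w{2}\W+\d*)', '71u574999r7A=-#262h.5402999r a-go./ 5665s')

['71u', '5', '7A=-#262', 'h.', '54', 'go./ 5665', 's']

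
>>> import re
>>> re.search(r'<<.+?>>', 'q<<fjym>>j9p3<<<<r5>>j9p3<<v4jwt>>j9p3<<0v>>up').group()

Lazy quantifiers expand one character at a time until the remainder of the pattern can match.
Unlike `match`, `search` isn't anchored — it looks for the pattern anywhere in the string.
The match spans [1:9] → '<<fjym>>'.

'<<fjym>>'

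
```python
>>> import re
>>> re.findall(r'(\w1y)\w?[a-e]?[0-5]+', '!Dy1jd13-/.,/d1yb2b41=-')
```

['d1y']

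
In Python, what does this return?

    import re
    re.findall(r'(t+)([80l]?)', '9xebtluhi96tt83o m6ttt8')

[('t', 'l'), ('tt', '8'), ('ttt', '8')]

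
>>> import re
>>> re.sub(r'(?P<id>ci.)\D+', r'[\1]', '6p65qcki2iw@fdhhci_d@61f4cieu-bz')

`\1` in the replacement pulls in group 1's text for each match.

'6p65qcki2iw@fdhh[ci_]61f4[cie]'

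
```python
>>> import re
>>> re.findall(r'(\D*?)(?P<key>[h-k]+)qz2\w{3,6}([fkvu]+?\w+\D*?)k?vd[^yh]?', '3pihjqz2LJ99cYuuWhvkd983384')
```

[]

Pattern: zero or more of a non-digit (lazy) (captured); then one or more of a character in [h-k] (captured as 'key'); then the literal 'qz2', then 3 to 6 of a word character; then one or more of one of [fkvu] (lazy), then one or more of a word character, then zero or more of a non-digit (lazy) (captured); then optionally the literal 'k', then the literal 'vd', then optionally any character except [yh].
3 groups means each result is a tuple of 3 captured strings — 0 here.
Nothing in the string satisfies the pattern, so the list is empty.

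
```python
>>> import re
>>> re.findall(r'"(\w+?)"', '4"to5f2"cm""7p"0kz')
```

Scanning left to right: at [1:8] match '"to5f2"', group 1 = 'to5f2'; at [11:15] match '"7p"', group 1 = '7p'.
`findall` collects group 1 from each match (2 total).

['to5f2', '7p']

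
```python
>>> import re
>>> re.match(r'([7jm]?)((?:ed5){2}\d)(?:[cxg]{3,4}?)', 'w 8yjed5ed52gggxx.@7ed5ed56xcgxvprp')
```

None

`match` is anchored at position 0; if the pattern doesn't fit there, it returns None.
Here position 0 doesn't satisfy it, so the call returns None.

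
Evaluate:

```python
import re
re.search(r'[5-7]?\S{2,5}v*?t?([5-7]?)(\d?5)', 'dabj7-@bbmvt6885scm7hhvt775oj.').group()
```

'mvt6885'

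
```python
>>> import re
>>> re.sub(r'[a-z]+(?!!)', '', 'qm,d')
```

','

The negative lookaround is zero-width — it rules out positions where the adjacent text would match, without consuming anything.
Matches: at [0:2] → 'qm'; at [3:4] → 'd'.
`sub` substitutes '' at each match site.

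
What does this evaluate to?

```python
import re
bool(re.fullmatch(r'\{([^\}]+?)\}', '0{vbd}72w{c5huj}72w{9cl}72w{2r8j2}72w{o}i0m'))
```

False

`re.fullmatch` requires the pattern to consume the entire string.
Here the string isn't matched end-to-end, so the call returns None, and `bool(None)` is False.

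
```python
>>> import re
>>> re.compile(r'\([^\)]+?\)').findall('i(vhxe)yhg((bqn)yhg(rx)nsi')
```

['(vhxe)', '((bqn)', '(rx)']

Matches: at [1:7] → '(vhxe)'; at [10:16] → '((bqn)'; at [19:23] → '(rx)'.
With no groups in the pattern, `findall` gives back each whole match — 3 here.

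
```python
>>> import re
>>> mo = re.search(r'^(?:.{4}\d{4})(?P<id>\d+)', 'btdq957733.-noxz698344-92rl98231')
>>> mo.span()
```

(0, 10)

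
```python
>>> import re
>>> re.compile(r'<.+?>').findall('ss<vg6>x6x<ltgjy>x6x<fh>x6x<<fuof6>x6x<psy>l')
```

['<vg6>', '<ltgjy>', '<fh>', '<<fuof6>', '<psy>']

A non-greedy quantifier consumes as few characters as it can — just enough that the remainder of the pattern still matches from where it stops; whatever follows it matches normally.
Walking the string: at [2:7] → '<vg6>'; at [10:17] → '<ltgjy>'; at [20:24] → '<fh>'; at [27:35] → '<<fuof6>'; at [38:43] → '<psy>'.
With no groups in the pattern, `findall` gives back each whole match — 5 here.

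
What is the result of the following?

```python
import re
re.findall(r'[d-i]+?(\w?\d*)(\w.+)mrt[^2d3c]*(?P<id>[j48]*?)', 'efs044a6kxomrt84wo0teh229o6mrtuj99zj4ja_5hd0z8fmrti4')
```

Pattern: one or more of a character in [d-i] (lazy); then optionally a word character, then zero or more of a digit (captured); then a word character, then one or more of any character (captured); then the literal 'mrt', then zero or more of any character except [2d3c]; then zero or more of one of [j48] (lazy) (captured as 'id').
A `+?`/`*?`/`{m,n}?` starts at its minimum and grows only as far as needed for what follows to match.
Scanning left to right: at [0:52] match 'efs044a6kxomrt84wo0teh229o6mrtuj99zj4ja_5hd0z8fmrti4', groups = ('f', 's044a6kxomrt84wo0teh229o6mrtuj99zj4ja_5hd0z8f', '').
3 groups means the one result is a tuple of 3 captured strings — 1 here.

[('f', 's044a6kxomrt84wo0teh229o6mrtuj99zj4ja_5hd0z8f', '')]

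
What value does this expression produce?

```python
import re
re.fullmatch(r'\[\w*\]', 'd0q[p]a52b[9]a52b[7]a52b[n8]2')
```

`re.fullmatch` is like wrapping the pattern in `^…$` (in single-line mode).
Here the pattern can't cover the whole string, so the call returns None.

None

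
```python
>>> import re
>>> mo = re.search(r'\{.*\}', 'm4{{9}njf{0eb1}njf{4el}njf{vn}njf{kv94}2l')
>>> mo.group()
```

'{{9}njf{0eb1}njf{4el}njf{vn}njf{kv94}'

The match spans [2:39] → '{{9}njf{0eb1}njf{4el}njf{vn}njf{kv94}'.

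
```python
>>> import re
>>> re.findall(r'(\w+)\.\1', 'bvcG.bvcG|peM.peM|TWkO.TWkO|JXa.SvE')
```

`\1` has to match the exact text group 1 already captured.
Matches: at [0:9] match 'bvcG.bvcG', group 1 = 'bvcG'; at [10:17] match 'peM.peM', group 1 = 'peM'; at [18:27] match 'TWkO.TWkO', group 1 = 'TWkO'.
`findall` collects group 1 from each match (3 total).

['bvcG', 'peM', 'TWkO']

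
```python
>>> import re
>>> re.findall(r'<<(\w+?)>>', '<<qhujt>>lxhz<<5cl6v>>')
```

['qhujt', '5cl6v']

Matches: at [0:9] match '<<qhujt>>', group 1 = 'qhujt'; at [13:22] match '<<5cl6v>>', group 1 = '5cl6v'.
One capturing group, so `findall` returns just the captured substring from each match — 2 in all.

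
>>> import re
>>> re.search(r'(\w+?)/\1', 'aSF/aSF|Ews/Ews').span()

`\1` has to match the exact text group 1 already captured.
`re.search` tries every starting position until one works.
The match spans [0:7] → 'aSF/aSF'.
Captured: group 1 = 'aSF'.

(0, 7)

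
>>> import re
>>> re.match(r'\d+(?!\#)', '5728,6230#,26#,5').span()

`re.match` only tries the pattern at the start of the string.
The match spans [0:4] → '5728'.

(0, 4)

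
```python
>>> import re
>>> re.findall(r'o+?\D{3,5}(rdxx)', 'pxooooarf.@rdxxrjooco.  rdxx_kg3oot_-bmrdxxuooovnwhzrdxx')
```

['rdxx', 'rdxx', 'rdxx', 'rdxx']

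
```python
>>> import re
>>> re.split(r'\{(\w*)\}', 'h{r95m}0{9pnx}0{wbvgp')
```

['h', 'r95m', '0', '9pnx', '0{wbvgp']

Because the pattern has a capturing group, `split` also inserts each captured text between the pieces.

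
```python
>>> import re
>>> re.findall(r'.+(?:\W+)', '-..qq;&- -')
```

['-..qq;&- -']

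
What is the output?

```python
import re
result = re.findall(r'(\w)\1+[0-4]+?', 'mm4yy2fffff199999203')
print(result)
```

['m', 'y', 'f', '9']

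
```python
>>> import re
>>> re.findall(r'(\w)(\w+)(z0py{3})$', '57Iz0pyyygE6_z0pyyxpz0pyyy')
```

[('5', '7Iz0pyyygE6_z0pyyxp', 'z0pyyy')]

The pattern matches a word character (captured); then one or more of a word character (captured); then the literal 'z0p', then exactly 3 of the literal 'y' (captured); then anchored at the end.
`findall` packs the 3 group values into a tuple for every match.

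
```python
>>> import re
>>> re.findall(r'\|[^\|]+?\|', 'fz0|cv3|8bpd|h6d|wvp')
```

`findall` yields the raw match text (2 of them) because the pattern has no groups.

['|cv3|', '|h6d|']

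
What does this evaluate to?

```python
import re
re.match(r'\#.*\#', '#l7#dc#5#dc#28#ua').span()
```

(0, 15)

`match` is anchored at position 0; if the pattern doesn't fit there, it returns None.
The match spans [0:15] → '#l7#dc#5#dc#28#'.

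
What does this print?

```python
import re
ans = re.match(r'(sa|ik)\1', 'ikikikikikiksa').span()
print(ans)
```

`re.match` only tries the pattern at the start of the string.
The match spans [0:4] → 'ikik'.

(0, 4)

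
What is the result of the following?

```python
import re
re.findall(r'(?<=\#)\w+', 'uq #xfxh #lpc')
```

['xfxh', 'lpc']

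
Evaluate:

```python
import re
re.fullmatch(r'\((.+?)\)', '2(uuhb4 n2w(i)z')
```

For `fullmatch`, every character of the input must be accounted for by the pattern.
Here the pattern can't cover the whole string, so the call returns None.

None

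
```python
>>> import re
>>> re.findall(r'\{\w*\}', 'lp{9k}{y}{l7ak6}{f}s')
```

['{9k}', '{y}', '{l7ak6}', '{f}']

Walking the string: at [2:6] → '{9k}'; at [6:9] → '{y}'; at [9:16] → '{l7ak6}'; at [16:19] → '{f}'.
`findall` yields the raw match text (4 of them) because the pattern has no groups.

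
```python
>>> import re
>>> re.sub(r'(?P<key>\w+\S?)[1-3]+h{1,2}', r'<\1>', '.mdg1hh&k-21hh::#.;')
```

'.<mdg>&<k->::#.;'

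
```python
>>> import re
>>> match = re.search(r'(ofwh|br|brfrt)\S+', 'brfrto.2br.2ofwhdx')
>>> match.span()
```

(0, 18)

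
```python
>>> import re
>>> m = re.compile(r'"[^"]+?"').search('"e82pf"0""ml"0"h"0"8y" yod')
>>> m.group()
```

The match spans [0:7] → '"e82pf"'.

'"e82pf"'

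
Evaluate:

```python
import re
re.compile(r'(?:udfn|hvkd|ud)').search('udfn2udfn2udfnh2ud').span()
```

(0, 4)

Branches in `(...|...)` are attempted left-to-right; the first branch that allows the whole pattern to succeed is taken.
`re.search` scans for the first position where the pattern succeeds.
The match spans [0:4] → 'udfn'.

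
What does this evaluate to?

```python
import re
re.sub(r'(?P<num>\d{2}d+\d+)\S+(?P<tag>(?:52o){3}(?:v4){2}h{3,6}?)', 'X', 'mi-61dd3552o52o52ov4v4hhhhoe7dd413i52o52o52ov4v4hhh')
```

`sub` substitutes 'X' at each match site.

'mi-X'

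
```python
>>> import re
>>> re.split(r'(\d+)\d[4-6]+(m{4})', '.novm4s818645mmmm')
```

['.novm4s', '8186', 'mmmm', '']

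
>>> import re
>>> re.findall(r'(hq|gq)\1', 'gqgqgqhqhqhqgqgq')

['gq', 'hq', 'gq']

A backreference is literal: `\1` must see the identical characters the first group matched.
Matches: at [0:4] match 'gqgq', group 1 = 'gq'; at [6:10] match 'hqhq', group 1 = 'hq'; at [12:16] match 'gqgq', group 1 = 'gq'.
With a single group, `findall` returns only what that group captured — 3 items.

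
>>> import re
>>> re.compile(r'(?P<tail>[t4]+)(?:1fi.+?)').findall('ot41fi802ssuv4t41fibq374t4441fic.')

['t4', '4t4', '4t444']

A non-greedy quantifier consumes as few characters as it can — just enough that the remainder of the pattern still matches from where it stops; whatever follows it matches normally.
With a single group, `findall` returns only what that group captured — 3 items.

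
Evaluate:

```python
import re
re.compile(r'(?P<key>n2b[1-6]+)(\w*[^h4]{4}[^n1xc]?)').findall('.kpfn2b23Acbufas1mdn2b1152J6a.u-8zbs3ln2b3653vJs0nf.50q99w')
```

[('n2b23', 'Acbufas1mdn2b1152J6a.u-8z'), ('n2b3653', 'vJs0nf.50q9')]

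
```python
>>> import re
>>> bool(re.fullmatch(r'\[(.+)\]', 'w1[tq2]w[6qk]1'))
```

`re.fullmatch` requires the pattern to consume the entire string.
Here the pattern can't cover the whole string, so the call returns None, and `bool(None)` is False.

False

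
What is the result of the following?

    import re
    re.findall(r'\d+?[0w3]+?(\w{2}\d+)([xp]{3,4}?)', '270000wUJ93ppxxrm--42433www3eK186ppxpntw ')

[('UJ93', 'ppx'), ('eK186', 'ppx')]

This matches one or more of a digit (lazy), then one or more of one of [0w3] (lazy); then exactly 2 of a word character, then one or more of a digit (captured); then 3 to 4 of one of [xp] (lazy) (captured).
Because the quantifier is non-greedy, it stops expanding at the earliest point where the rest of the pattern can succeed.
Matches: at [0:14] match '270000wUJ93ppx', groups = ('UJ93', 'ppx'); at [19:36] match '42433www3eK186ppx', groups = ('eK186', 'ppx').
With 2 capturing groups, `findall` returns a 2-tuple per match.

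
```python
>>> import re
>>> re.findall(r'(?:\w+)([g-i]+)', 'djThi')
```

['i']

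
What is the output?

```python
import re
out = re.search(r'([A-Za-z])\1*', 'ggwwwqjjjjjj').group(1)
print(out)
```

g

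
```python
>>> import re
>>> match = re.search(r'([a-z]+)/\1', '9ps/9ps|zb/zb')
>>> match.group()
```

'zb/zb'

`\1` is not a pattern — it's the concrete string captured by group 1, re-applied verbatim.
The match spans [8:13] → 'zb/zb'.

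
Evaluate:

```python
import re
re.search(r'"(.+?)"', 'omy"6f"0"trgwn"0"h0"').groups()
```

('6f',)

The match spans [3:7] → '"6f"'.
Captured: group 1 = '6f'.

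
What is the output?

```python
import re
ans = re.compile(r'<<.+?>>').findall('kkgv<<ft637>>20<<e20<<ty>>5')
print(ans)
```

['<<ft637>>', '<<e20<<ty>>']

Lazy quantifiers expand one character at a time until the remainder of the pattern can match.
Matches: at [4:13] → '<<ft637>>'; at [15:26] → '<<e20<<ty>>'.
Since nothing is captured, `findall` lists the 2 matched substrings directly.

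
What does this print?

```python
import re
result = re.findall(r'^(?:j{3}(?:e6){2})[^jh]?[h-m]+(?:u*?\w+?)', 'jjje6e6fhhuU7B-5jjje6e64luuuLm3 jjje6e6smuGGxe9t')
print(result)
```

['jjje6e6fhhu']

With no groups in the pattern, `findall` gives back each whole match — 1 here.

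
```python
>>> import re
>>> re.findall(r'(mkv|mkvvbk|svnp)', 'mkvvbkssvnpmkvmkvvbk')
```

Alternation tries branches left to right and keeps the first one that lets the overall match succeed at that position.
Walking the string: at [0:3] match 'mkv', group 1 = 'mkv'; at [7:11] match 'svnp', group 1 = 'svnp'; at [11:14] match 'mkv', group 1 = 'mkv'; at [14:17] match 'mkv', group 1 = 'mkv'.
Because there's exactly one group, `findall` drops the full match and keeps group 1 from each hit.

['mkv', 'svnp', 'mkv', 'mkv']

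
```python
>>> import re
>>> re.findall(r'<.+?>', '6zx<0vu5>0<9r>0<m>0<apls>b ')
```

['<0vu5>', '<9r>', '<m>', '<apls>']

Since nothing is captured, `findall` lists the 4 matched substrings directly.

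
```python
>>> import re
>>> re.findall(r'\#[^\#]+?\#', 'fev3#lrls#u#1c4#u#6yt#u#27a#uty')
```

`findall` yields the raw match text (4 of them) because the pattern has no groups.

['#lrls#', '#1c4#', '#6yt#', '#27a#']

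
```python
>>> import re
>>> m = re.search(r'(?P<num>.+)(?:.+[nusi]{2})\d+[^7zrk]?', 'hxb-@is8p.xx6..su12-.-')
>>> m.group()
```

The pattern matches one or more of any character (captured as 'num'); then one or more of any character, then exactly 2 of one of [nusi] (non-capturing group); then one or more of a digit, then optionally any character except [7zrk].
Unlike `match`, `search` isn't anchored — it looks for the pattern anywhere in the string.
The match spans [0:20] → 'hxb-@is8p.xx6..su12-'.
Captured: group 1 = 'hxb-@is8p.xx6.'.

'hxb-@is8p.xx6..su12-'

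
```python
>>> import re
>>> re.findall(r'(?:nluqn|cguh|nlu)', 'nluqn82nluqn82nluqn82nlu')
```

['nluqn', 'nluqn', 'nluqn', 'nlu']

Alternation tries branches left to right and keeps the first one that lets the overall match succeed at that position.
`findall` yields the raw match text (4 of them) because the pattern has no groups.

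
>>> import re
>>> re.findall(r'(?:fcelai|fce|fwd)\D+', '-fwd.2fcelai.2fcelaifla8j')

['fwd.', 'fcelai.', 'fcelaifla']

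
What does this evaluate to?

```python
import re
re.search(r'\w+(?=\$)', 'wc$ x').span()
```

(0, 2)

The positive lookaround only admits positions where the adjacent text matches; those characters stay outside the span.
The match spans [0:2] → 'wc'.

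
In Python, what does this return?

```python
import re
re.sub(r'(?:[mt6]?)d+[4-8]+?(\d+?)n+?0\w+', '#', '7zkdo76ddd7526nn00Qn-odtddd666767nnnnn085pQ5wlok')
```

'7zkdo7#-od#'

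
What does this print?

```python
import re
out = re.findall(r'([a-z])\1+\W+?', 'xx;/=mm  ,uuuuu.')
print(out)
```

['x', 'm', 'u']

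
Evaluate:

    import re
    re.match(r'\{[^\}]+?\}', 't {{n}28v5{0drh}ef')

None

`re.match` won't scan ahead — the pattern has to work from the very first character.
Here position 0 doesn't satisfy it, so the call returns None.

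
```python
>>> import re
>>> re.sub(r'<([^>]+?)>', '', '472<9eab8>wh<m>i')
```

Matches: at [3:10] → '<9eab8>'; at [12:15] → '<m>'.
`sub` substitutes '' at each match site.

'472whi'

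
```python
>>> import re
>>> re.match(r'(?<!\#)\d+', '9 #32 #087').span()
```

(0, 1)

`(?!…)`/`(?<!…)` only lets a position through if the neighbouring text does NOT match; no characters are consumed.
`re.match` won't scan ahead — the pattern has to work from the very first character.
The match spans [0:1] → '9'.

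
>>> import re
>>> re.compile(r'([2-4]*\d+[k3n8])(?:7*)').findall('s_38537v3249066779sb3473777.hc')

['3853', '3473']

This matches zero or more of a character in [2-4], then one or more of a digit, then one of [k3n8] (captured); then zero or more of a literal '7' (non-capturing group).
With a single group, `findall` returns only what that group captured — 2 items.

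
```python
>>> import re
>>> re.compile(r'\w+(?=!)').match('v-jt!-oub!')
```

None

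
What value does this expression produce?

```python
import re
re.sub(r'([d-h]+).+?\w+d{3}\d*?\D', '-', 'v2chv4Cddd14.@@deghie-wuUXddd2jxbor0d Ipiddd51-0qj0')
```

'v2c-@@-xbor0-0qj0'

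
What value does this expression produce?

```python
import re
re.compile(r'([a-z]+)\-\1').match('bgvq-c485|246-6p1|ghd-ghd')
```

`re.match` only tries the pattern at the start of the string.
Here position 0 doesn't satisfy it, so the call returns None.

None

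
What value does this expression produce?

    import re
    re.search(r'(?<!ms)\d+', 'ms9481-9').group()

'481'

The negative lookaround is zero-width — it rules out positions where the adjacent text would match, without consuming anything.
`re.search` scans for the first position where the pattern succeeds.
The match spans [3:6] → '481'.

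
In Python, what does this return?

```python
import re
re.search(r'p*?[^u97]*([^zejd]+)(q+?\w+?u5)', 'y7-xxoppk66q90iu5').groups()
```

This matches zero or more of a literal 'p' (lazy), then zero or more of any character except [u97]; then one or more of any character except [zejd] (captured); then one or more of the literal 'q' (lazy), then one or more of a word character (lazy), then the literal 'u5' (captured).
Unlike `match`, `search` isn't anchored — it looks for the pattern anywhere in the string.
The match spans [0:17] → 'y7-xxoppk66q90iu5'.
Captured: group 1 = '7-xxoppk66', group 2 = 'q90iu5'.

('7-xxoppk66', 'q90iu5')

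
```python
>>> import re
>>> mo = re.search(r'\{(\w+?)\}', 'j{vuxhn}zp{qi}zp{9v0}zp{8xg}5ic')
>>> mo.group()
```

'{vuxhn}'

`re.search` scans for the first position where the pattern succeeds.
The match spans [1:8] → '{vuxhn}'.
Captured: group 1 = 'vuxhn'.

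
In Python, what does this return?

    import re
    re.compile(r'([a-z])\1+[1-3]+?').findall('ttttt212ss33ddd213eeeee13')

['t', 's', 'd', 'e']

`\1` is not a pattern — it's the concrete string captured by group 1, re-applied verbatim.
Scanning left to right: at [0:6] match 'ttttt2', group 1 = 't'; at [8:11] match 'ss3', group 1 = 's'; at [12:16] match 'ddd2', group 1 = 'd'; at [18:24] match 'eeeee1', group 1 = 'e'.
One capturing group, so `findall` returns just the captured substring from each match — 4 in all.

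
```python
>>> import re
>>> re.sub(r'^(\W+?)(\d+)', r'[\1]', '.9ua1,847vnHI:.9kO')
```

Pattern: anchored at the start of the string; then one or more of a non-word character (lazy) (captured); then one or more of a digit (captured).
Matches: at [0:2] → '.9'.
The replacement refers to a captured group, so each match is rewritten using its own captured text.

'[.]ua1,847vnHI:.9kO'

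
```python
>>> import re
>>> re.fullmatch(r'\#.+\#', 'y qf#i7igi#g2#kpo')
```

For `fullmatch`, every character of the input must be accounted for by the pattern.
Here the pattern can't cover the whole string, so the call returns None.

None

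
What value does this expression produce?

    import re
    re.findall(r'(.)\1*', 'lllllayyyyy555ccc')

After group 1 captures some text, `\1` only succeeds where that same text appears again.
With a single group, `findall` returns only what that group captured — 5 items.

['l', 'a', 'y', '5', 'c']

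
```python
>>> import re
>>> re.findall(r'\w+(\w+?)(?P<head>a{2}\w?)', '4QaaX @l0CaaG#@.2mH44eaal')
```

This matches one or more of a word character; then one or more of a word character (lazy) (captured); then exactly 2 of a literal 'a', then optionally a word character (captured as 'head').
Matches: at [0:5] match '4QaaX', groups = ('Q', 'aaX'); at [7:13] match 'l0CaaG', groups = ('C', 'aaG'); at [16:25] match '2mH44eaal', groups = ('e', 'aal').
With 2 capturing groups, `findall` returns a 2-tuple per match.

[('Q', 'aaX'), ('C', 'aaG'), ('e', 'aal')]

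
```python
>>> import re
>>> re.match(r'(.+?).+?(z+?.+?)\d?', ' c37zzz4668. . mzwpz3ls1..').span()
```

(0, 6)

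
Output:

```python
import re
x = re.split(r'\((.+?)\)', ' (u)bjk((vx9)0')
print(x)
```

The `?` after the quantifier makes it lazy — it takes as little as possible before letting the rest of the pattern try.
Matches to split on: at [1:4] → '(u)'; at [7:13] → '((vx9)'.
Because the pattern has a capturing group, `split` also inserts each captured text between the pieces.

[' ', 'u', 'bjk', '(vx9', '0']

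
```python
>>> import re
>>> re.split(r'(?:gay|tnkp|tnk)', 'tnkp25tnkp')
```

['', '25', '']

Branches in `(...|...)` are attempted left-to-right; the first branch that allows the whole pattern to succeed is taken.
Splitting on the pattern gives 3 pieces.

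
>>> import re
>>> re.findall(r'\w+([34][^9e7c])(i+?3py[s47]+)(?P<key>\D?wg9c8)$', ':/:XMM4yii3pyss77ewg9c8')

[('4y', 'ii3pyss77', 'ewg9c8')]

Multiple groups make `findall` return tuples — one 3-tuple for the one match.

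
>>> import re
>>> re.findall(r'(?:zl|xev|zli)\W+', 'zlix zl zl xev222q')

['zl ', 'zl ']

Scanning left to right: at [5:8] → 'zl '; at [8:11] → 'zl '.
`findall` yields the raw match text (2 of them) because the pattern has no groups.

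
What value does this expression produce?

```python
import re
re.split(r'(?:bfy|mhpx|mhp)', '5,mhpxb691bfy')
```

`|` is ordered: at each position the engine commits to the first alternative that works.
Matches to split on: at [2:6] → 'mhpx'; at [10:13] → 'bfy'.
`split` removes every match and returns the 3 fragments in between.

['5,', 'b691', '']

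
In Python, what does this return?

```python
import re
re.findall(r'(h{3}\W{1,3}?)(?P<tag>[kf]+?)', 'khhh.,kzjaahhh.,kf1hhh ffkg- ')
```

With 2 capturing groups, `findall` returns a 2-tuple per match.

[('hhh.,', 'k'), ('hhh.,', 'k'), ('hhh ', 'f')]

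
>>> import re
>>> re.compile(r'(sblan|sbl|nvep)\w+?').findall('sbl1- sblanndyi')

['sbl', 'sblan']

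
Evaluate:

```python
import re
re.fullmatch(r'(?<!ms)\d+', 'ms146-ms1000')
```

`re.fullmatch` is like wrapping the pattern in `^…$` (in single-line mode).
Here the string isn't matched end-to-end, so the call returns None.

None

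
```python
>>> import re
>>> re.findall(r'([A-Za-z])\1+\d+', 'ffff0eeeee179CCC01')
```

The backreference `\1` re-matches whatever the first group consumed, character for character.
One capturing group, so `findall` returns just the captured substring from each match — 3 in all.

['f', 'e', 'C']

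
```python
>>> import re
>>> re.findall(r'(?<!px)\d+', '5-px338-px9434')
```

['5', '38', '434']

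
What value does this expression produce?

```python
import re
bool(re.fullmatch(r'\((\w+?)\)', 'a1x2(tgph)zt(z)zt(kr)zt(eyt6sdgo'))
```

False

`re.fullmatch` is like wrapping the pattern in `^…$` (in single-line mode).
Here there's no way to consume every character, so the call returns None, and `bool(None)` is False.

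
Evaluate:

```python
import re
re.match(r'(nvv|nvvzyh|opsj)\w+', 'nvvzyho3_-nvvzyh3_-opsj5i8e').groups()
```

Alternation isn't longest-match — the leftmost alternative that fits at this position is chosen.
`re.match` won't scan ahead — the pattern has to work from the very first character.
The match spans [0:9] → 'nvvzyho3_'.
Captured: group 1 = 'nvv'.

('nvv',)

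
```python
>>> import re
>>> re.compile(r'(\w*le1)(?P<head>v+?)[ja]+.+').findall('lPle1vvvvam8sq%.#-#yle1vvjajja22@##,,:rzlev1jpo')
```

The pattern matches zero or more of a word character, then the literal 'le1' (captured); then one or more of a literal 'v' (lazy) (captured as 'head'); then one or more of one of [ja], then one or more of any character.
Walking the string: at [0:47] match 'lPle1vvvvam8sq%.#-#yle1vvjajja22@##,,:rzlev1jpo', groups = ('lPle1', 'vvvv').
With 2 capturing groups, `findall` returns a 2-tuple per match.

[('lPle1', 'vvvv')]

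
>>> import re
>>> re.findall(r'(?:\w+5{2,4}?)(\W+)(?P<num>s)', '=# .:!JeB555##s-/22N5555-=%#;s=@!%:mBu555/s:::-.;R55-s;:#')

`findall` packs the 2 group values into a tuple for every match.

[('##', 's'), ('-=%#;', 's'), ('/', 's'), ('-', 's')]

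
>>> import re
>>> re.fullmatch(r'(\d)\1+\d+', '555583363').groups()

('5',)

The match spans [0:9] → '555583363'.
Captured: group 1 = '5'.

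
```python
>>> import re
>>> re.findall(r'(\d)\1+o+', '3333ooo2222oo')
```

['3', '2']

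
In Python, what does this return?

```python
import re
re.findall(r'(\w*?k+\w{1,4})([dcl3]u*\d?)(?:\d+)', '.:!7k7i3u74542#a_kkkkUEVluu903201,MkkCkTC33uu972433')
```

[('7k7i', '3u7'), ('a_kkkkUEV', 'luu9'), ('MkkCkTC', '3')]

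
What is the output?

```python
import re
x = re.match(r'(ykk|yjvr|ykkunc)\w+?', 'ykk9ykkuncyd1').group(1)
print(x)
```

`match` is anchored at position 0; if the pattern doesn't fit there, it returns None.
The match spans [0:4] → 'ykk9'.
Captured: group 1 = 'ykk'.

ykk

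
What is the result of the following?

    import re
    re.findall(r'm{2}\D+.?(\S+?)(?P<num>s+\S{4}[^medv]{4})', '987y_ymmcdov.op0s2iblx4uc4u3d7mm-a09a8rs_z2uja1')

[('0', 's2iblx4uc')]

With 2 capturing groups, `findall` returns a 2-tuple per match.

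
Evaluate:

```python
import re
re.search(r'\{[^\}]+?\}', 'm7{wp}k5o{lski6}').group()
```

'{wp}'

`search` walks the string left to right and returns the first match it finds.
The match spans [2:6] → '{wp}'.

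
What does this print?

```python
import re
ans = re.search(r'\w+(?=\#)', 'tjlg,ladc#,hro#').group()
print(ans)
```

ladc

Because the assertion is zero-width, the text it checks is not consumed and won't appear in the result.
`search` walks the string left to right and returns the first match it finds.
The match spans [5:9] → 'ladc'.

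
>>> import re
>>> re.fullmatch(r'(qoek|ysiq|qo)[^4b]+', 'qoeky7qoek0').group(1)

The match spans [0:11] → 'qoeky7qoek0'.
Captured: group 1 = 'qoek'.

'qoek'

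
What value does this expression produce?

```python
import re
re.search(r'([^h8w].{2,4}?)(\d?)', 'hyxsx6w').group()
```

'yxs'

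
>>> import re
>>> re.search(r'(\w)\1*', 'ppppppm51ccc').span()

After group 1 captures some text, `\1` only succeeds where that same text appears again.
The match spans [0:6] → 'pppppp'.

(0, 6)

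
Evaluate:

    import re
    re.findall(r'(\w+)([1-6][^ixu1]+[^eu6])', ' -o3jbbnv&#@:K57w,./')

2 groups means the one result is a tuple of 2 captured strings — 1 here.

[('o', '3jbbnv&#@:K57w,./')]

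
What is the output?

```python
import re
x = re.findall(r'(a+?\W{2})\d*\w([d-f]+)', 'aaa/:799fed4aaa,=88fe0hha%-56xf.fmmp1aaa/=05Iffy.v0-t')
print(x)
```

[('aaa/:', 'ed'), ('aaa,=', 'e'), ('a%-', 'f'), ('aaa/=', 'ff')]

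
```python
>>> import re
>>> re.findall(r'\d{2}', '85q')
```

['85']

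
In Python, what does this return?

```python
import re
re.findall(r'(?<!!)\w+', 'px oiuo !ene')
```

['px', 'oiuo', 'ne']

The negative lookaround is zero-width — it rules out positions where the adjacent text would match, without consuming anything.
Scanning left to right: at [0:2] → 'px'; at [3:7] → 'oiuo'; at [10:12] → 'ne'.
No capturing groups, so `findall` returns the 3 full match strings.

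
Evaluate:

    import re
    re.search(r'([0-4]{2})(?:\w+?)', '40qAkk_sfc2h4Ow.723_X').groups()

('40',)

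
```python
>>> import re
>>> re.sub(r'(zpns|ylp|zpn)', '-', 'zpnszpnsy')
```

'--y'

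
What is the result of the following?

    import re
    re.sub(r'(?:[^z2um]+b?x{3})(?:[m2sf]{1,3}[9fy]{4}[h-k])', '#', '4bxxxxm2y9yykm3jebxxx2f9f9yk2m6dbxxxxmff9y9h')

'#m#2m#'

Every occurrence is swapped for '#'.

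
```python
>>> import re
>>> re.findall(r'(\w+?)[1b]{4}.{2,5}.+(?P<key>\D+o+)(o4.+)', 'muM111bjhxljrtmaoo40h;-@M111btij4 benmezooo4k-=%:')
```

This matches one or more of a word character (lazy) (captured); then exactly 4 of one of [1b], then 2 to 5 of any character, then one or more of any character; then one or more of a non-digit, then one or more of a literal 'o' (captured as 'key'); then the literal 'o4', then one or more of any character (captured).
Scanning left to right: at [0:49] match 'muM111bjhxljrtmaoo40h;-@M111btij4 benmezooo4k-=%:', groups = ('muM', 'oo', 'o4k-=%:').
With 3 capturing groups, `findall` returns a 3-tuple per match.

[('muM', 'oo', 'o4k-=%:')]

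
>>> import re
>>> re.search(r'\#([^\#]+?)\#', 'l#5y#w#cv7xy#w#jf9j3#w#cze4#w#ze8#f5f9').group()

Unlike `match`, `search` isn't anchored — it looks for the pattern anywhere in the string.
The match spans [1:5] → '#5y#'.
Captured: group 1 = '5y'.

'#5y#'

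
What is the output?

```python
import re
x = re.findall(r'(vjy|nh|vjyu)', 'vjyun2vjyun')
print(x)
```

Alternation tries branches left to right and keeps the first one that lets the overall match succeed at that position.
Scanning left to right: at [0:3] match 'vjy', group 1 = 'vjy'; at [6:9] match 'vjy', group 1 = 'vjy'.
`findall` collects group 1 from each match (2 total).

['vjy', 'vjy']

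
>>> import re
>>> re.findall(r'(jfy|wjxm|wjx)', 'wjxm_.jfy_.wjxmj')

['wjxm', 'jfy', 'wjxm']

The regex engine tests alternatives in the order written; an earlier branch that matches wins even if a later one would match more.
Matches: at [0:4] match 'wjxm', group 1 = 'wjxm'; at [6:9] match 'jfy', group 1 = 'jfy'; at [11:15] match 'wjxm', group 1 = 'wjxm'.
With a single group, `findall` returns only what that group captured — 3 items.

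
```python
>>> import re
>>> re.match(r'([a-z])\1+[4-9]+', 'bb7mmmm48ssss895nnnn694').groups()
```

('b',)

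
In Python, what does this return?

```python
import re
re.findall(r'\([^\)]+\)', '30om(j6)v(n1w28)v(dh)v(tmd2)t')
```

['(j6)', '(n1w28)', '(dh)', '(tmd2)']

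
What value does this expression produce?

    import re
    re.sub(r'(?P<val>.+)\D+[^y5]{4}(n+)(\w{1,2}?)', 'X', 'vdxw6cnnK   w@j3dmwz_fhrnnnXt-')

'Xt-'

A `+?`/`*?`/`{m,n}?` starts at its minimum and grows only as far as needed for what follows to match.
`sub` substitutes 'X' at each match site.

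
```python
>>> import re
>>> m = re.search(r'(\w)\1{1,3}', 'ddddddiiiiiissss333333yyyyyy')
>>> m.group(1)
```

'd'

The match spans [0:4] → 'dddd'.
Captured: group 1 = 'd'.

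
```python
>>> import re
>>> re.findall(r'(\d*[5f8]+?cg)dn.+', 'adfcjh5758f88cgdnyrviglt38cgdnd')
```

['5758f88cg']

This matches zero or more of a digit, then one or more of one of [5f8] (lazy), then the literal 'cg' (captured); then the literal 'dn', then one or more of any character.
One capturing group, so `findall` returns just the captured substring from the one match — 1 in all.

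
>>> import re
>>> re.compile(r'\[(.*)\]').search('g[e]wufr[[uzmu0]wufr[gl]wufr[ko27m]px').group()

'[e]wufr[[uzmu0]wufr[gl]wufr[ko27m]'

`re.search` scans for the first position where the pattern succeeds.
The match spans [1:35] → '[e]wufr[[uzmu0]wufr[gl]wufr[ko27m]'.
Captured: group 1 = 'e]wufr[[uzmu0]wufr[gl]wufr[ko27m'.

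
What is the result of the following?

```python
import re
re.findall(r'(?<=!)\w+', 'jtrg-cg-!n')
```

Lookahead/lookbehind check context without consuming it, so the matched span excludes the asserted characters.
No capturing groups, so `findall` returns the 1 full match string.

['n']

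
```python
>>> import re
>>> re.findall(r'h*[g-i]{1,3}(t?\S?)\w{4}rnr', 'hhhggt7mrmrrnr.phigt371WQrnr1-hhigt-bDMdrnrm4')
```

This matches zero or more of the literal 'h', then 1 to 3 of a character in [g-i]; then optionally the literal 't', then optionally a non-whitespace character (captured); then exactly 4 of a word character, then the literal 'rnr'.
With a single group, `findall` returns only what that group captured — 3 items.

['t7', 't3', 't-']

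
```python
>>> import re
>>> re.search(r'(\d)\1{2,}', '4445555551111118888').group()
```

'444'

`\1` has to match the exact text group 1 already captured.
Unlike `match`, `search` isn't anchored — it looks for the pattern anywhere in the string.
The match spans [0:3] → '444'.
Captured: group 1 = '4'.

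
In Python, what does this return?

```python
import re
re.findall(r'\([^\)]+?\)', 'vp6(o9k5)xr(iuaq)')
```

With no groups in the pattern, `findall` gives back each whole match — 2 here.

['(o9k5)', '(iuaq)']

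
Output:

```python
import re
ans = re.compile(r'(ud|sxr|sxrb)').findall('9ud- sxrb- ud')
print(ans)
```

['ud', 'sxr', 'ud']

Branches in `(...|...)` are attempted left-to-right; the first branch that allows the whole pattern to succeed is taken.
Because there's exactly one group, `findall` drops the full match and keeps group 1 from each hit.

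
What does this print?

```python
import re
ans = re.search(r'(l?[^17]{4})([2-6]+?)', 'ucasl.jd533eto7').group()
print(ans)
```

The `?` after the quantifier makes it lazy — it takes as little as possible before letting the rest of the pattern try.
The match spans [4:10] → 'l.jd53'.

l.jd53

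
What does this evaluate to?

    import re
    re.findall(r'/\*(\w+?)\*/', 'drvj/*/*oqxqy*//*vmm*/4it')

['oqxqy', 'vmm']

Scanning left to right: at [6:15] match '/*oqxqy*/', group 1 = 'oqxqy'; at [15:22] match '/*vmm*/', group 1 = 'vmm'.
With a single group, `findall` returns only what that group captured — 2 items.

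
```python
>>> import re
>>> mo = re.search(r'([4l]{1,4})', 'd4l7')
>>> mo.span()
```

(1, 3)

This matches 1 to 4 of one of [4l] (captured).
`re.search` tries every starting position until one works.
The match spans [1:3] → '4l'.
Captured: group 1 = '4l'.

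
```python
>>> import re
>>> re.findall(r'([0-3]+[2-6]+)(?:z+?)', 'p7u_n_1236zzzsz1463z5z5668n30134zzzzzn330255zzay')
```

['1236', '1463', '30134', '330255']

The pattern matches one or more of a character in [0-3], then one or more of a character in [2-6] (captured); then one or more of a literal 'z' (lazy) (non-capturing group).
Matches: at [6:11] match '1236z', group 1 = '1236'; at [15:20] match '1463z', group 1 = '1463'; at [27:33] match '30134z', group 1 = '30134'; at [38:45] match '330255z', group 1 = '330255'.
`findall` collects group 1 from each match (4 total).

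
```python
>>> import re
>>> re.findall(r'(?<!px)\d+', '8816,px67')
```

`(?!…)`/`(?<!…)` only lets a position through if the neighbouring text does NOT match; no characters are consumed.
`findall` yields the raw match text (2 of them) because the pattern has no groups.

['8816', '7']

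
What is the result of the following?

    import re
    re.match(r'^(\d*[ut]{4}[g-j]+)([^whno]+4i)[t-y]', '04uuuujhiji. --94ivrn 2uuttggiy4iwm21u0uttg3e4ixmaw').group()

'04uuuujhiji. --94iv'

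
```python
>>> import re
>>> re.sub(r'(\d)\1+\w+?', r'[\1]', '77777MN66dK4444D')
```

'[7]N[6]K[4]'

A backreference is literal: `\1` must see the identical characters the first group matched.
`\1` in the replacement pulls in group 1's text for each match.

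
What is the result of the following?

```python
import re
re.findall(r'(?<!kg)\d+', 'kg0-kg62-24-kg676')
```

['2', '24', '76']

The negative lookaround is zero-width — it rules out positions where the adjacent text would match, without consuming anything.
Walking the string: at [7:8] → '2'; at [9:11] → '24'; at [15:17] → '76'.
No capturing groups, so `findall` returns the 3 full match strings.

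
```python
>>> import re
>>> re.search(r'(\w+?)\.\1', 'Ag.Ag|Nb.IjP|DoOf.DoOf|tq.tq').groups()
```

The backreference `\1` re-matches whatever the first group consumed, character for character.
`re.search` scans for the first position where the pattern succeeds.
The match spans [0:5] → 'Ag.Ag'.
Captured: group 1 = 'Ag'.

('Ag',)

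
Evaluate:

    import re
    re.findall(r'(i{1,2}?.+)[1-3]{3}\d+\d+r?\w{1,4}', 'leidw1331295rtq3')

['idw13']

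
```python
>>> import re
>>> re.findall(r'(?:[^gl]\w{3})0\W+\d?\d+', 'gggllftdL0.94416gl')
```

['ftdL0.94416']

This matches any character except [gl], then exactly 3 of a word character (non-capturing group); then the literal '0', then one or more of a non-word character, then optionally a digit; then one or more of a digit.
With no groups in the pattern, `findall` gives back each whole match — 1 here.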